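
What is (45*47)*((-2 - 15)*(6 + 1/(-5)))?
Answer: -208539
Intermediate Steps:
(45*47)*((-2 - 15)*(6 + 1/(-5))) = 2115*(-17*(6 - ⅕)) = 2115*(-17*29/5) = 2115*(-493/5) = -208539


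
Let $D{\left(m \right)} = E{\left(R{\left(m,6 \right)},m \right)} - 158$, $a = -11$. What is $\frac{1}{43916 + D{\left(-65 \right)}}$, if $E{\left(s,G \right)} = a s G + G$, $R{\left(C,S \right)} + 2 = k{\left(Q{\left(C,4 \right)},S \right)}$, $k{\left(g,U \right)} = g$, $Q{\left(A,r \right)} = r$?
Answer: $\frac{1}{45123} \approx 2.2162 \cdot 10^{-5}$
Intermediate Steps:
$R{\left(C,S \right)} = 2$ ($R{\left(C,S \right)} = -2 + 4 = 2$)
$E{\left(s,G \right)} = G - 11 G s$ ($E{\left(s,G \right)} = - 11 s G + G = - 11 G s + G = G - 11 G s$)
$D{\left(m \right)} = -158 - 21 m$ ($D{\left(m \right)} = m \left(1 - 22\right) - 158 = m \left(-21\right) - 158 = - 21 m - 158 = -158 - 21 m$)
$\frac{1}{43916 + D{\left(-65 \right)}} = \frac{1}{43916 - -1207} = \frac{1}{43916 + \left(-158 + 1365\right)} = \frac{1}{43916 + 1207} = \frac{1}{45123}$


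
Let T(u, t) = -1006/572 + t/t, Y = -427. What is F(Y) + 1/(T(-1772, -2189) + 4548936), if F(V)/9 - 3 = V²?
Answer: 2134917969093538/1300995479 ≈ 1.6410e+6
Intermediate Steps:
T(u, t) = -217/286 (T(u, t) = -1006*1/572 + 1 = -503/286 + 1 = -217/286)
F(V) = 27 + 9*V²
F(Y) + 1/(T(-1772, -2189) + 4548936) = (27 + 9*(-427)²) + 1/(-217/286 + 4548936) = (27 + 9*182329) + 1/(1300995479/286) = (27 + 1640961) + 286/1300995479 = 1640988 + 286/1300995479 = 2134917969093538/1300995479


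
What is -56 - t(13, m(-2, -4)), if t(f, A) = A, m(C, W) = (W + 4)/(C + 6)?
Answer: -56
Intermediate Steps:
m(C, W) = (4 + W)/(6 + C)
-56 - t(13, m(-2, -4)) = -56 - (4 - 4)/(6 - 2) = -56 - 0/4 = -56 - 1*0 = -56 + 0 = -56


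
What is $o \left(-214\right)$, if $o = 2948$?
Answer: $-630872$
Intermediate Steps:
$o \left(-214\right) = 2948 \left(-214\right) = -630872$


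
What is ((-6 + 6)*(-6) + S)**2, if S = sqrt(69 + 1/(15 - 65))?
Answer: 3449/50 ≈ 68.980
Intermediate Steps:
S = sqrt(6898)/10 (S = sqrt(69 + 1/(-50)) = sqrt(69 - 1/50) = sqrt(3449/50) = sqrt(6898)/10 ≈ 8.3054)
((-6 + 6)*(-6) + S)**2 = ((-6 + 6)*(-6) + sqrt(6898)/10)**2 = (0*(-6) + sqrt(6898)/10)**2 = (0 + sqrt(6898)/10)**2 = (sqrt(6898)/10)**2 = 3449/50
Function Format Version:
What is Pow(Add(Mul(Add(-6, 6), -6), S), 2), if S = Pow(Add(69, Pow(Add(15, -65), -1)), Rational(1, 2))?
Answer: Rational(3449, 50) ≈ 68.980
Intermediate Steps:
S = Mul(Rational(1, 10), Pow(6898, Rational(1, 2))) (S = Pow(Add(69, Pow(-50, -1)), Rational(1, 2)) = Pow(Add(69, Rational(-1, 50)), Rational(1, 2)) = Pow(Rational(3449, 50), Rational(1, 2)) = Mul(Rational(1, 10), Pow(6898, Rational(1, 2))) ≈ 8.3054)
Pow(Add(Mul(Add(-6, 6), -6), S), 2) = Pow(Add(Mul(Add(-6, 6), -6), Mul(Rational(1, 10), Pow(6898, Rational(1, 2)))), 2) = Pow(Add(Mul(0, -6), Mul(Rational(1, 10), Pow(6898, Rational(1, 2)))), 2) = Pow(Add(0, Mul(Rational(1, 10), Pow(6898, Rational(1, 2)))), 2) = Pow(Mul(Rational(1, 10), Pow(6898, Rational(1, 2))), 2) = Rational(3449, 50)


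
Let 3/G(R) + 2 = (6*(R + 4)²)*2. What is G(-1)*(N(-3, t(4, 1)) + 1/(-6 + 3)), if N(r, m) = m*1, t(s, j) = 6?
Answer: 17/106 ≈ 0.16038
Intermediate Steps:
G(R) = 3/(-2 + 12*(4 + R)²) (G(R) = 3/(-2 + (6*(R + 4)²)*2) = 3/(-2 + (6*(4 + R)²)*2) = 3/(-2 + 12*(4 + R)²))
N(r, m) = m
G(-1)*(N(-3, t(4, 1)) + 1/(-6 + 3)) = (3/(2*(-1 + 6*(4 - 1)²)))*(6 + 1/(-6 + 3)) = (3/(2*(-1 + 6*3²)))*(6 + 1/(-3)) = (3/(2*(-1 + 6*9)))*(6 - ⅓) = (3/(2*(-1 + 54)))*(17/3) = ((3/2)/53)*(17/3) = ((3/2)*(1/53))*(17/3) = (3/106)*(17/3) = 17/106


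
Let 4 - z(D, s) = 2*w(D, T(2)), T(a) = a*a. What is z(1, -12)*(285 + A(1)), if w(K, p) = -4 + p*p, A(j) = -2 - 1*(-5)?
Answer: -5760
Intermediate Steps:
A(j) = 3 (A(j) = -2 + 5 = 3)
T(a) = a²
w(K, p) = -4 + p²
z(D, s) = -20 (z(D, s) = 4 - 2*(-4 + (2²)²) = 4 - 2*(-4 + 4²) = 4 - 2*(-4 + 16) = 4 - 2*12 = 4 - 1*24 = 4 - 24 = -20)
z(1, -12)*(285 + A(1)) = -20*(285 + 3) = -20*288 = -5760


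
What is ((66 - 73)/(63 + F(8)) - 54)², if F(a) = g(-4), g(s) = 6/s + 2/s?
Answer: 10896601/3721 ≈ 2928.4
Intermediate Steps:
g(s) = 8/s
F(a) = -2 (F(a) = 8/(-4) = 8*(-¼) = -2)
((66 - 73)/(63 + F(8)) - 54)² = ((66 - 73)/(63 - 2) - 54)² = (-7/61 - 54)² = (-3301/61)² = 10896601/3721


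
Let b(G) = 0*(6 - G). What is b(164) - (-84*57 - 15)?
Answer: 4803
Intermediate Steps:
b(G) = 0
b(164) - (-84*57 - 15) = 0 - (-84*57 - 15) = 0 - (-4788 - 15) = 0 - 1*(-4803) = 0 + 4803 = 4803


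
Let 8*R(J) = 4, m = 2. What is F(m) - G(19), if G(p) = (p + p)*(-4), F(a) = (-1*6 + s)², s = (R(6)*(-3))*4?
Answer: 296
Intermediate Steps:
R(J) = ½ (R(J) = (⅛)*4 = ½)
s = -6 (s = ((½)*(-3))*4 = -3/2*4 = -6)
F(a) = 144 (F(a) = (-1*6 - 6)² = (-6 - 6)² = (-12)² = 144)
G(p) = -8*p (G(p) = (2*p)*(-4) = -8*p)
F(m) - G(19) = 144 - (-8)*19 = 144 - 1*(-152) = 144 + 152 = 296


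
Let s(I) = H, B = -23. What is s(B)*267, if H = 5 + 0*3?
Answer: 1335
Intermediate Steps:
H = 5 (H = 5 + 0 = 5)
s(I) = 5
s(B)*267 = 5*267 = 1335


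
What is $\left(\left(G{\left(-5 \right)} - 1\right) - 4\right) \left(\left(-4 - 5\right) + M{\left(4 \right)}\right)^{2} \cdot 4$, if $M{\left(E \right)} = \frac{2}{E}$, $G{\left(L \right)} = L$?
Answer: $-2890$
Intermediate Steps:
$\left(\left(G{\left(-5 \right)} - 1\right) - 4\right) \left(\left(-4 - 5\right) + M{\left(4 \right)}\right)^{2} \cdot 4 = \left(\left(-5 - 1\right) - 4\right) \left(\left(-4 - 5\right) + \frac{2}{4}\right)^{2} \cdot 4 = \left(-6 - 4\right) \left(-9 + 2 \cdot \frac{1}{4}\right)^{2} \cdot 4 = - 10 \left(-9 + \frac{1}{2}\right)^{2} \cdot 4 = - 10 \left(- \frac{17}{2}\right)^{2} \cdot 4 = \left(-10\right) \frac{289}{4} \cdot 4 = \left(- \frac{1445}{2}\right) 4 = -2890$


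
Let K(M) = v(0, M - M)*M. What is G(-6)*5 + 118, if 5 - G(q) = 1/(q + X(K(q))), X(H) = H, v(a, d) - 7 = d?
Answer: 6869/48 ≈ 143.10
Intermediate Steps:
v(a, d) = 7 + d
K(M) = 7*M (K(M) = (7 + (M - M))*M = (7 + 0)*M = 7*M)
G(q) = 5 - 1/(8*q) (G(q) = 5 - 1/(q + 7*q) = 5 - 1/(8*q))
G(-6)*5 + 118 = (5 - ⅛/(-6))*5 + 118 = (5 - ⅛*(-⅙))*5 + 118 = (5 + 1/48)*5 + 118 = (241/48)*5 + 118 = 1205/48 + 118 = 6869/48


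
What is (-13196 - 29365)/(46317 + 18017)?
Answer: -42561/64334 ≈ -0.66156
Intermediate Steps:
(-13196 - 29365)/(46317 + 18017) = -42561/64334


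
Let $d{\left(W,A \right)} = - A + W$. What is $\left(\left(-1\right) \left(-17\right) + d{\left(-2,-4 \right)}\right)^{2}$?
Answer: $361$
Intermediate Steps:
$d{\left(W,A \right)} = W - A$
$\left(\left(-1\right) \left(-17\right) + d{\left(-2,-4 \right)}\right)^{2} = \left(\left(-1\right) \left(-17\right) - -2\right)^{2} = \left(17 + \left(-2 + 4\right)\right)^{2} = \left(17 + 2\right)^{2} = 19^{2} = 361$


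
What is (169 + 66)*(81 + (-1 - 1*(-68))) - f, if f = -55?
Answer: 34835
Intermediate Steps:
(169 + 66)*(81 + (-1 - 1*(-68))) - f = (169 + 66)*(81 + (-1 - 1*(-68))) - 1*(-55) = 235*(81 + (-1 + 68)) + 55 = 235*(81 + 67) + 55 = 235*148 + 55 = 34780 + 55 = 34835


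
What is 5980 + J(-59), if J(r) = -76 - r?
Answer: 5963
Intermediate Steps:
5980 + J(-59) = 5980 + (-76 - 1*(-59)) = 5980 + (-76 + 59) = 5980 - 17 = 5963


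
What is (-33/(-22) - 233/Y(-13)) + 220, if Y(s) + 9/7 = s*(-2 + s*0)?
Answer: 73377/346 ≈ 212.07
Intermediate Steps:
Y(s) = -9/7 - 2*s (Y(s) = -9/7 + s*(-2 + s*0) = -9/7 + s*(-2 + 0) = -9/7 + s*(-2) = -9/7 - 2*s)
(-33/(-22) - 233/Y(-13)) + 220 = (-33/(-22) - 233/(-9/7 - 2*(-13))) + 220 = (-33*(-1/22) - 233/(-9/7 + 26)) + 220 = (3/2 - 233/173/7) + 220 = (3/2 - 233*7/173) + 220 = (3/2 - 1631/173) + 220 = -2743/346 + 220 = 73377/346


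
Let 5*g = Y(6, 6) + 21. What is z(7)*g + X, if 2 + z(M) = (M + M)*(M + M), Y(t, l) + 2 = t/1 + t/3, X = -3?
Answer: 5223/5 ≈ 1044.6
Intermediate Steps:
Y(t, l) = -2 + 4*t/3 (Y(t, l) = -2 + (t/1 + t/3) = -2 + (t*1 + t*(⅓)) = -2 + (t + t/3) = -2 + 4*t/3)
z(M) = -2 + 4*M² (z(M) = -2 + (M + M)*(M + M) = -2 + (2*M)*(2*M) = -2 + 4*M²)
g = 27/5 (g = ((-2 + (4/3)*6) + 21)/5 = ((-2 + 8) + 21)/5 = (6 + 21)/5 = (⅕)*27 = 27/5 ≈ 5.4000)
z(7)*g + X = (-2 + 4*7²)*(27/5) - 3 = (-2 + 4*49)*(27/5) - 3 = (-2 + 196)*(27/5) - 3 = 194*(27/5) - 3 = 5238/5 - 3 = 5223/5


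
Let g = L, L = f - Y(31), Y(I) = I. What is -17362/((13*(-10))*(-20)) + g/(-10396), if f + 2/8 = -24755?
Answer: -58025551/13514800 ≈ -4.2935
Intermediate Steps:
f = -99021/4 (f = -1/4 - 24755 = -99021/4 ≈ -24755.)
L = -99145/4 (L = -99021/4 - 1*31 = -99021/4 - 31 = -99145/4 ≈ -24786.)
g = -99145/4 ≈ -24786.
-17362/((13*(-10))*(-20)) + g/(-10396) = -17362/((13*(-10))*(-20)) - 99145/4/(-10396) = -17362/((-130*(-20))) - 99145/4*(-1/10396) = -17362/2600 + 99145/41584 = -17362*1/2600 + 99145/41584 = -8681/1300 + 99145/41584 = -58025551/13514800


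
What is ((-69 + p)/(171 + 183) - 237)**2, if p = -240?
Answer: 787868761/13924 ≈ 56584.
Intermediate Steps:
((-69 + p)/(171 + 183) - 237)**2 = ((-69 - 240)/(171 + 183) - 237)**2 = (-309/354 - 237)**2 = (-309*1/354 - 237)**2 = (-103/118 - 237)**2 = (-28069/118)**2 = 787868761/13924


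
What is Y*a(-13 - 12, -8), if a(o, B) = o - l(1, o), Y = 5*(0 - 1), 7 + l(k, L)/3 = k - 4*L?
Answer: 1535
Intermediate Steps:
l(k, L) = -21 - 12*L + 3*k (l(k, L) = -21 + 3*(k - 4*L) = -21 + (-12*L + 3*k) = -21 - 12*L + 3*k)
Y = -5 (Y = 5*(-1) = -5)
a(o, B) = 18 + 13*o (a(o, B) = o - (-21 - 12*o + 3*1) = o - (-21 - 12*o + 3) = o - (-18 - 12*o) = o + (18 + 12*o) = 18 + 13*o)
Y*a(-13 - 12, -8) = -5*(18 + 13*(-13 - 12)) = -5*(18 + 13*(-25)) = -5*(18 - 325) = -5*(-307) = 1535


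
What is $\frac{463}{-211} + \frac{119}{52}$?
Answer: $\frac{1033}{10972} \approx 0.094149$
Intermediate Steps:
$\frac{463}{-211} + \frac{119}{52} = 463 \left(- \frac{1}{211}\right) + 119 \cdot \frac{1}{52} = - \frac{463}{211} + \frac{119}{52} = \frac{1033}{10972}$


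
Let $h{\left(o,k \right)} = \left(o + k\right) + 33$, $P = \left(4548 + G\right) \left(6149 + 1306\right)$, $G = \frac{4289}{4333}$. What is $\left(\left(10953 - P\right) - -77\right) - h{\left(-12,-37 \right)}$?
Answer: $- \frac{20985135771}{619} \approx -3.3902 \cdot 10^{7}$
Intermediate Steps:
$G = \frac{4289}{4333}$ ($G = 4289 \cdot \frac{1}{4333} = \frac{4289}{4333} \approx 0.98985$)
$P = \frac{20991973245}{619}$ ($P = \left(4548 + \frac{4289}{4333}\right) \left(6149 + 1306\right) = \frac{19710773}{4333} \cdot 7455 = \frac{20991973245}{619} \approx 3.3913 \cdot 10^{7}$)
$h{\left(o,k \right)} = 33 + k + o$ ($h{\left(o,k \right)} = \left(k + o\right) + 33 = 33 + k + o$)
$\left(\left(10953 - P\right) - -77\right) - h{\left(-12,-37 \right)} = \left(\left(10953 - \frac{20991973245}{619}\right) - -77\right) - \left(33 - 37 - 12\right) = \left(\left(10953 - \frac{20991973245}{619}\right) + 77\right) - -16 = \left(- \frac{20985193338}{619} + 77\right) + 16 = - \frac{20985145675}{619} + 16 = - \frac{20985135771}{619}$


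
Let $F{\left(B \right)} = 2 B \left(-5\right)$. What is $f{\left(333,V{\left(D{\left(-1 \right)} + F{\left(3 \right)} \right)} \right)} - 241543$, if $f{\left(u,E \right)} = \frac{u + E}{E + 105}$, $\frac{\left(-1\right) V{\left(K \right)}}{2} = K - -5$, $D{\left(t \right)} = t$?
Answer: $- \frac{37921866}{157} \approx -2.4154 \cdot 10^{5}$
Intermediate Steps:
$F{\left(B \right)} = - 10 B$
$V{\left(K \right)} = -10 - 2 K$ ($V{\left(K \right)} = - 2 \left(K - -5\right) = - 2 \left(K + 5\right) = - 2 \left(5 + K\right) = -10 - 2 K$)
$f{\left(u,E \right)} = \frac{E + u}{105 + E}$
$f{\left(333,V{\left(D{\left(-1 \right)} + F{\left(3 \right)} \right)} \right)} - 241543 = \frac{\left(-10 - 2 \left(-1 - 30\right)\right) + 333}{105 - \left(10 + 2 \left(-1 - 30\right)\right)} - 241543 = \frac{\left(-10 - -62\right) + 333}{105 - -52} - 241543 = \frac{\left(-10 + 62\right) + 333}{105 + \left(-10 + 62\right)} - 241543 = \frac{52 + 333}{105 + 52} - 241543 = \frac{1}{157} \cdot 385 - 241543 = \frac{385}{157} - 241543 = - \frac{37921866}{157}$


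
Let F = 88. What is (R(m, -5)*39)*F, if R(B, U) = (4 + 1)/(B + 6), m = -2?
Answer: 4290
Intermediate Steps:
R(B, U) = 5/(6 + B)
(R(m, -5)*39)*F = ((5/(6 - 2))*39)*88 = ((5/4)*39)*88 = (195/4)*88 = 4290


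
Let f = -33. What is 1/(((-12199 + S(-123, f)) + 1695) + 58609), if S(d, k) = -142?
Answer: 1/47963 ≈ 2.0849e-5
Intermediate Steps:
1/(((-12199 + S(-123, f)) + 1695) + 58609) = 1/(((-12199 - 142) + 1695) + 58609) = 1/((-12341 + 1695) + 58609) = 1/(-10646 + 58609) = 1/47963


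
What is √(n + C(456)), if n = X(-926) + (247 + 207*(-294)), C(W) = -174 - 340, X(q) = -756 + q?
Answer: I*√62807 ≈ 250.61*I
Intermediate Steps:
C(W) = -514
n = -62293 (n = (-756 - 926) + (247 + 207*(-294)) = -1682 + (247 - 60858) = -1682 - 60611 = -62293)
√(n + C(456)) = √(-62293 - 514) = √(-62807) = I*√62807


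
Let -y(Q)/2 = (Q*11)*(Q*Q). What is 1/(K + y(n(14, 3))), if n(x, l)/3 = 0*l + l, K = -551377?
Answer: -1/567415 ≈ -1.7624e-6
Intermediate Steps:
n(x, l) = 3*l (n(x, l) = 3*(0*l + l) = 3*(0 + l) = 3*l)
y(Q) = -22*Q**3 (y(Q) = -2*Q*11*Q*Q = -2*11*Q*Q**2 = -22*Q**3)
1/(K + y(n(14, 3))) = 1/(-551377 - 22*(3*3)**3) = 1/(-551377 - 22*9**3) = 1/(-551377 - 22*729) = 1/(-551377 - 16038) = 1/(-567415) = -1/567415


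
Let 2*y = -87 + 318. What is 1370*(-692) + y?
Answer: -1895849/2 ≈ -9.4792e+5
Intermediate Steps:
y = 231/2 (y = (-87 + 318)/2 = (½)*231 = 231/2 ≈ 115.50)
1370*(-692) + y = 1370*(-692) + 231/2 = -948040 + 231/2 = -1895849/2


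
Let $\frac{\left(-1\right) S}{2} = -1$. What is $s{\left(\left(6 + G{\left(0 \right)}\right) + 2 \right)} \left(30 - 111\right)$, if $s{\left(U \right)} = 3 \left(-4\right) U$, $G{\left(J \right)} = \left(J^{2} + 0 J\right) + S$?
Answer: $9720$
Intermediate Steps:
$S = 2$ ($S = \left(-2\right) \left(-1\right) = 2$)
$G{\left(J \right)} = 2 + J^{2}$ ($G{\left(J \right)} = \left(J^{2} + 0 J\right) + 2 = \left(J^{2} + 0\right) + 2 = J^{2} + 2 = 2 + J^{2}$)
$s{\left(U \right)} = - 12 U$
$s{\left(\left(6 + G{\left(0 \right)}\right) + 2 \right)} \left(30 - 111\right) = - 12 \left(\left(6 + \left(2 + 0^{2}\right)\right) + 2\right) \left(30 - 111\right) = - 12 \left(\left(6 + \left(2 + 0\right)\right) + 2\right) \left(-81\right) = - 12 \left(\left(6 + 2\right) + 2\right) \left(-81\right) = - 12 \left(8 + 2\right) \left(-81\right) = \left(-12\right) 10 \left(-81\right) = \left(-120\right) \left(-81\right) = 9720$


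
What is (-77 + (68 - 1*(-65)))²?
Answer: 3136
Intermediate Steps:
(-77 + (68 - 1*(-65)))² = (-77 + (68 + 65))² = (-77 + 133)² = 56² = 3136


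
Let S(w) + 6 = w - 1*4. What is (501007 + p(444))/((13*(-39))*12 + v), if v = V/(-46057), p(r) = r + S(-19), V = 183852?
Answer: -11546996527/140197320 ≈ -82.362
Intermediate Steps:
S(w) = -10 + w (S(w) = -6 + (w - 1*4) = -6 + (w - 4) = -6 + (-4 + w) = -10 + w)
p(r) = -29 + r (p(r) = r + (-10 - 19) = r - 29 = -29 + r)
v = -183852/46057 (v = 183852/(-46057) = 183852*(-1/46057) = -183852/46057 ≈ -3.9918)
(501007 + p(444))/((13*(-39))*12 + v) = (501007 + (-29 + 444))/((13*(-39))*12 - 183852/46057) = (501007 + 415)/(-507*12 - 183852/46057) = 501422/(-6084 - 183852/46057) = 501422/(-280394640/46057) = 501422*(-46057/280394640) = -11546996527/140197320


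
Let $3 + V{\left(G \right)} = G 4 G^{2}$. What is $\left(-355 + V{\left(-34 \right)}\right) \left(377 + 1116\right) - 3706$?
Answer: $-235261688$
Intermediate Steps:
$V{\left(G \right)} = -3 + 4 G^{3}$ ($V{\left(G \right)} = -3 + G 4 G^{2} = -3 + 4 G^{3}$)
$\left(-355 + V{\left(-34 \right)}\right) \left(377 + 1116\right) - 3706 = \left(-355 + \left(-3 + 4 \left(-34\right)^{3}\right)\right) \left(377 + 1116\right) - 3706 = \left(-355 + \left(-3 + 4 \left(-39304\right)\right)\right) 1493 - 3706 = \left(-355 - 157219\right) 1493 - 3706 = \left(-157574\right) 1493 - 3706 = -235257982 - 3706 = -235261688$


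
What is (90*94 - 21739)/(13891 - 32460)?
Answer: 13279/18569 ≈ 0.71512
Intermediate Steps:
(90*94 - 21739)/(13891 - 32460) = (8460 - 21739)/(-18569) = -13279*(-1/18569) = 13279/18569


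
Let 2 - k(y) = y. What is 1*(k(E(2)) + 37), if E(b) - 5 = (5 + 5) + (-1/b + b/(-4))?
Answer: 25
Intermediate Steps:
E(b) = 15 - 1/b - b/4 (E(b) = 5 + ((5 + 5) + (-1/b + b/(-4))) = 5 + (10 + (-1/b + b*(-¼))) = 5 + (10 + (-1/b - b/4)) = 5 + (10 - 1/b - b/4) = 15 - 1/b - b/4)
k(y) = 2 - y
1*(k(E(2)) + 37) = 1*((2 - (15 - 1/2 - ¼*2)) + 37) = 1*((2 - (15 - 1*½ - ½)) + 37) = 1*((2 - (15 - ½ - ½)) + 37) = 1*((2 - 1*14) + 37) = 1*((2 - 14) + 37) = 1*(-12 + 37) = 1*25 = 25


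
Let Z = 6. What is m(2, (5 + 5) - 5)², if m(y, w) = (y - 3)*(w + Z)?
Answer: 121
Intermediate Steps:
m(y, w) = (-3 + y)*(6 + w) (m(y, w) = (y - 3)*(w + 6) = (-3 + y)*(6 + w))
m(2, (5 + 5) - 5)² = (-18 - 3*((5 + 5) - 5) + 6*2 + ((5 + 5) - 5)*2)² = (-18 - 3*(10 - 5) + 12 + (10 - 5)*2)² = (-18 - 3*5 + 12 + 5*2)² = (-18 - 15 + 12 + 10)² = (-11)² = 121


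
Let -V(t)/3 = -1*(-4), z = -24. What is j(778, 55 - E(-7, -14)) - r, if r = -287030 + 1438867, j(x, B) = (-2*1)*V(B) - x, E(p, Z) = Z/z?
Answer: -1152591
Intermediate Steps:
E(p, Z) = -Z/24 (E(p, Z) = Z/(-24) = Z*(-1/24) = -Z/24)
V(t) = -12 (V(t) = -(-3)*(-4) = -3*4 = -12)
j(x, B) = 24 - x (j(x, B) = -2*1*(-12) - x = -2*(-12) - x = 24 - x)
r = 1151837
j(778, 55 - E(-7, -14)) - r = (24 - 1*778) - 1*1151837 = (24 - 778) - 1151837 = -754 - 1151837 = -1152591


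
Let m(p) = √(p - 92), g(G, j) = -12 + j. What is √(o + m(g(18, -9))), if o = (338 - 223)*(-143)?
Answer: √(-16445 + I*√113) ≈ 0.0414 + 128.24*I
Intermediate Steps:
m(p) = √(-92 + p)
o = -16445 (o = 115*(-143) = -16445)
√(o + m(g(18, -9))) = √(-16445 + √(-92 + (-12 - 9))) = √(-16445 + √(-92 - 21)) = √(-16445 + √(-113)) = √(-16445 + I*√113)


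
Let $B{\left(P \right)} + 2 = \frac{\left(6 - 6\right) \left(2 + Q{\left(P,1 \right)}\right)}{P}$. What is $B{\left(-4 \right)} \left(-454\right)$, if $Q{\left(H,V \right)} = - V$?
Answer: $908$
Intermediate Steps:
$B{\left(P \right)} = -2$ ($B{\left(P \right)} = -2 + \frac{\left(6 - 6\right) \left(2 - 1\right)}{P} = -2 + \frac{0 \left(2 - 1\right)}{P} = -2 + \frac{0 \cdot 1}{P} = -2 + \frac{0}{P} = -2 + 0 = -2$)
$B{\left(-4 \right)} \left(-454\right) = \left(-2\right) \left(-454\right) = 908$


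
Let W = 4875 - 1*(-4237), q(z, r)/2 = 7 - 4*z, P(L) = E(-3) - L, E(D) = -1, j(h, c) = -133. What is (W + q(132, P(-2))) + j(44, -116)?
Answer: 7937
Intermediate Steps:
P(L) = -1 - L
q(z, r) = 14 - 8*z (q(z, r) = 2*(7 - 4*z) = 14 - 8*z)
W = 9112 (W = 4875 + 4237 = 9112)
(W + q(132, P(-2))) + j(44, -116) = (9112 + (14 - 8*132)) - 133 = (9112 + (14 - 1056)) - 133 = (9112 - 1042) - 133 = 8070 - 133 = 7937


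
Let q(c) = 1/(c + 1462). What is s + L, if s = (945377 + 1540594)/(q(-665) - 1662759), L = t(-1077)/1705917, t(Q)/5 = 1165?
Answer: -3372246171533729/2260713487761474 ≈ -1.4917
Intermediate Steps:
t(Q) = 5825 (t(Q) = 5*1165 = 5825)
q(c) = 1/(1462 + c)
L = 5825/1705917 ≈ 0.0034146
s = -1981318887/1325218922 (s = (945377 + 1540594)/(1/(1462 - 665) - 1662759) = 2485971/(1/797 - 1662759) = 2485971/(-1325218922/797) = 2485971*(-797/1325218922) = -1981318887/1325218922 ≈ -1.4951)
s + L = -1981318887/1325218922 + 5825/1705917 = -3372246171533729/2260713487761474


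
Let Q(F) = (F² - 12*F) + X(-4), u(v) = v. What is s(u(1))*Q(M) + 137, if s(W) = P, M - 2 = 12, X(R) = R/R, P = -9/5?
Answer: 424/5 ≈ 84.800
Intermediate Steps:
P = -9/5 (P = -9*⅕ = -9/5 ≈ -1.8000)
X(R) = 1
M = 14 (M = 2 + 12 = 14)
Q(F) = 1 + F² - 12*F (Q(F) = (F² - 12*F) + 1 = 1 + F² - 12*F)
s(W) = -9/5
s(u(1))*Q(M) + 137 = -9*(1 + 14² - 12*14)/5 + 137 = -9*(1 + 196 - 168)/5 + 137 = -9/5*29 + 137 = -261/5 + 137 = 424/5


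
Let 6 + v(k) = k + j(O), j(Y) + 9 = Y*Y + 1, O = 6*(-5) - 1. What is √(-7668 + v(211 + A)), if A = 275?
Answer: I*√6235 ≈ 78.962*I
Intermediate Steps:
O = -31 (O = -30 - 1 = -31)
j(Y) = -8 + Y² (j(Y) = -9 + (Y*Y + 1) = -9 + (Y² + 1) = -9 + (1 + Y²) = -8 + Y²)
v(k) = 947 + k (v(k) = -6 + (k + (-8 + (-31)²)) = -6 + (k + (-8 + 961)) = -6 + (k + 953) = -6 + (953 + k) = 947 + k)
√(-7668 + v(211 + A)) = √(-7668 + (947 + (211 + 275))) = √(-7668 + (947 + 486)) = √(-7668 + 1433) = √(-6235) = I*√6235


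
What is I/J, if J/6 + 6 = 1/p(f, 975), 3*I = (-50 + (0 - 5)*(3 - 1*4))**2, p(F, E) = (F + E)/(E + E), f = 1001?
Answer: -2850/127 ≈ -22.441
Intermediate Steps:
p(F, E) = (E + F)/(2*E) (p(F, E) = (E + F)/((2*E)) = (E + F)*(1/(2*E)) = (E + F)/(2*E))
I = 675 (I = (-50 + (0 - 5)*(3 - 1*4))**2/3 = (-50 - 5*(3 - 4))**2/3 = (-50 - 5*(-1))**2/3 = (-50 + 5)**2/3 = (1/3)*(-45)**2 = (1/3)*2025 = 675)
J = -1143/38 (J = -36 + 6/(((1/2)*(975 + 1001)/975)) = -36 + 6/(((1/2)*(1/975)*1976)) = -36 + 6/(76/75) = -36 + 6*(75/76) = -36 + 225/38 = -1143/38 ≈ -30.079)
I/J = 675/(-1143/38) = 675*(-38/1143) = -2850/127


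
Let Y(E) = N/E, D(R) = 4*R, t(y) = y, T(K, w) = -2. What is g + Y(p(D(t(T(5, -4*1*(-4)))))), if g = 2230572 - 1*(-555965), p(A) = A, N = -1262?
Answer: 11146779/4 ≈ 2.7867e+6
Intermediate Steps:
g = 2786537 (g = 2230572 + 555965 = 2786537)
Y(E) = -1262/E
g + Y(p(D(t(T(5, -4*1*(-4)))))) = 2786537 - 1262/(4*(-2)) = 2786537 - 1262/(-8) = 2786537 - 1262*(-⅛) = 2786537 + 631/4 = 11146779/4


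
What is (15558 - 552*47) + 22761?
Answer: 12375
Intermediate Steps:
(15558 - 552*47) + 22761 = (15558 - 25944) + 22761 = -10386 + 22761 = 12375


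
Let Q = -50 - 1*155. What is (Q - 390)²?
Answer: 354025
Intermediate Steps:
Q = -205 (Q = -50 - 155 = -205)
(Q - 390)² = (-205 - 390)² = (-595)² = 354025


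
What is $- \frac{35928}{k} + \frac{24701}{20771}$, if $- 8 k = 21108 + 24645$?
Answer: $\frac{2366742919}{316778521} \approx 7.4713$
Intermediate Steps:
$k = - \frac{45753}{8}$ ($k = - \frac{21108 + 24645}{8} = \left(- \frac{1}{8}\right) 45753 = - \frac{45753}{8} \approx -5719.1$)
$- \frac{35928}{k} + \frac{24701}{20771} = - \frac{35928}{- \frac{45753}{8}} + \frac{24701}{20771} = \left(-35928\right) \left(- \frac{8}{45753}\right) + 24701 \cdot \frac{1}{20771} = \frac{95808}{15251} + \frac{24701}{20771} = \frac{2366742919}{316778521}$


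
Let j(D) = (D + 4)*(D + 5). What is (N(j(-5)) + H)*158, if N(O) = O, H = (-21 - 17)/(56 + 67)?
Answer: -6004/123 ≈ -48.813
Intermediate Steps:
j(D) = (4 + D)*(5 + D)
H = -38/123 ≈ -0.30894
(N(j(-5)) + H)*158 = ((20 + (-5)² + 9*(-5)) - 38/123)*158 = ((20 + 25 - 45) - 38/123)*158 = (0 - 38/123)*158 = -38/123*158 = -6004/123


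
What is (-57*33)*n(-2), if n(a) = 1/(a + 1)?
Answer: 1881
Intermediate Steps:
n(a) = 1/(1 + a)
(-57*33)*n(-2) = (-57*33)/(1 - 2) = -1881/(-1) = -1881*(-1) = 1881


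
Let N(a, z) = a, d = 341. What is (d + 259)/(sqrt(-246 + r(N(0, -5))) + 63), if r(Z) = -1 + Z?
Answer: 4725/527 - 75*I*sqrt(247)/527 ≈ 8.9659 - 2.2367*I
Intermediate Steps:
(d + 259)/(sqrt(-246 + r(N(0, -5))) + 63) = (341 + 259)/(sqrt(-246 + (-1 + 0)) + 63) = 600/(sqrt(-246 - 1) + 63) = 600/(sqrt(-247) + 63) = 600/(I*sqrt(247) + 63) = 600/(63 + I*sqrt(247))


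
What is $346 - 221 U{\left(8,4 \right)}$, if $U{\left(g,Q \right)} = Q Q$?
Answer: $-3190$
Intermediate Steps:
$U{\left(g,Q \right)} = Q^{2}$
$346 - 221 U{\left(8,4 \right)} = 346 - 221 \cdot 4^{2} = 346 - 3536 = -3190$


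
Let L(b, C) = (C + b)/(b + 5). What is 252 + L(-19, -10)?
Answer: 3557/14 ≈ 254.07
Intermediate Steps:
L(b, C) = (C + b)/(5 + b)
252 + L(-19, -10) = 252 + (-10 - 19)/(5 - 19) = 252 - 29/(-14) = 252 - 1/14*(-29) = 252 + 29/14 = 3557/14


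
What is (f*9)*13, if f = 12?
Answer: 1404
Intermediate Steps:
(f*9)*13 = (12*9)*13 = 108*13 = 1404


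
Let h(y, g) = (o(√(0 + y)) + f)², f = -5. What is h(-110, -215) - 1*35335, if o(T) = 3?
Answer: -35331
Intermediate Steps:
h(y, g) = 4 (h(y, g) = (3 - 5)² = (-2)² = 4)
h(-110, -215) - 1*35335 = 4 - 1*35335 = 4 - 35335 = -35331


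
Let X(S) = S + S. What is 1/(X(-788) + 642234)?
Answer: 1/640658 ≈ 1.5609e-6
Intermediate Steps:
X(S) = 2*S
1/(X(-788) + 642234) = 1/(2*(-788) + 642234) = 1/(-1576 + 642234) = 1/640658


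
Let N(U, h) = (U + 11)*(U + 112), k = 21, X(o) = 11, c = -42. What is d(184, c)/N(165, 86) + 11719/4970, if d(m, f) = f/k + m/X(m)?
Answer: 1571344177/666317960 ≈ 2.3582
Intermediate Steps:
N(U, h) = (11 + U)*(112 + U)
d(m, f) = m/11 + f/21 (d(m, f) = f/21 + m/11 = m/11 + f/21)
d(184, c)/N(165, 86) + 11719/4970 = ((1/11)*184 + (1/21)*(-42))/(1232 + 165**2 + 123*165) + 11719/4970 = (184/11 - 2)/(1232 + 27225 + 20295) + 11719*(1/4970) = (162/11)/48752 + 11719/4970 = (162/11)*(1/48752) + 11719/4970 = 81/268136 + 11719/4970 = 1571344177/666317960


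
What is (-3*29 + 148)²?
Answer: 3721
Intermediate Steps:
(-3*29 + 148)² = (-87 + 148)² = 61² = 3721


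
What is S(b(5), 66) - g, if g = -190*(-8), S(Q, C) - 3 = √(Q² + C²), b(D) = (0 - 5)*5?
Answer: -1517 + √4981 ≈ -1446.4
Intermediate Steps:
b(D) = -25 (b(D) = -5*5 = -25)
S(Q, C) = 3 + √(C² + Q²) (S(Q, C) = 3 + √(Q² + C²) = 3 + √(C² + Q²))
g = 1520
S(b(5), 66) - g = (3 + √(66² + (-25)²)) - 1*1520 = (3 + √(4356 + 625)) - 1520 = (3 + √4981) - 1520 = -1517 + √4981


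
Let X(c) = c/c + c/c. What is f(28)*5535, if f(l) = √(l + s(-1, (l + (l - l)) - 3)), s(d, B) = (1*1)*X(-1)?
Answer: 5535*√30 ≈ 30316.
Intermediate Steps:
X(c) = 2 (X(c) = 1 + 1 = 2)
s(d, B) = 2 (s(d, B) = (1*1)*2 = 1*2 = 2)
f(l) = √(2 + l) (f(l) = √(l + 2) = √(2 + l))
f(28)*5535 = √(2 + 28)*5535 = √30*5535 = 5535*√30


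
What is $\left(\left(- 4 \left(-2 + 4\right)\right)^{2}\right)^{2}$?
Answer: $4096$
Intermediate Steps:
$\left(\left(- 4 \left(-2 + 4\right)\right)^{2}\right)^{2} = \left(\left(\left(-4\right) 2\right)^{2}\right)^{2} = \left(\left(-8\right)^{2}\right)^{2} = 64^{2} = 4096$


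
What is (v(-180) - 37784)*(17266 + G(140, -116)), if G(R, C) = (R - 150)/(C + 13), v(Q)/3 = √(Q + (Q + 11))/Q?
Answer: -67195367872/103 - 444602*I*√349/1545 ≈ -6.5238e+8 - 5376.0*I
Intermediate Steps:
v(Q) = 3*√(11 + 2*Q)/Q (v(Q) = 3*(√(Q + (Q + 11))/Q) = 3*(√(Q + (11 + Q))/Q) = 3*(√(11 + 2*Q)/Q) = 3*√(11 + 2*Q)/Q)
G(R, C) = (-150 + R)/(13 + C)
(v(-180) - 37784)*(17266 + G(140, -116)) = (3*√(11 + 2*(-180))/(-180) - 37784)*(17266 + (-150 + 140)/(13 - 116)) = (3*(-1/180)*√(11 - 360) - 37784)*(17266 - 10/(-103)) = (3*(-1/180)*√(-349) - 37784)*(17266 - 1/103*(-10)) = (3*(-1/180)*(I*√349) - 37784)*(17266 + 10/103) = (-I*√349/60 - 37784)*(1778408/103) = (-37784 - I*√349/60)*(1778408/103) = -67195367872/103 - 444602*I*√349/1545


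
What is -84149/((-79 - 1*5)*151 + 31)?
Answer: 84149/12653 ≈ 6.6505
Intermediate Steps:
-84149/((-79 - 1*5)*151 + 31) = -84149/((-79 - 5)*151 + 31) = -84149/(-84*151 + 31) = -84149/(-12684 + 31) = -84149/(-12653) = -84149*(-1/12653) = 84149/12653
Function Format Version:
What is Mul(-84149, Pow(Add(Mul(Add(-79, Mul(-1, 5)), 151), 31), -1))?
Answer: Rational(84149, 12653) ≈ 6.6505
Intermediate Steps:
Mul(-84149, Pow(Add(Mul(Add(-79, Mul(-1, 5)), 151), 31), -1)) = Mul(-84149, Pow(Add(Mul(Add(-79, -5), 151), 31), -1)) = Mul(-84149, Pow(Add(Mul(-84, 151), 31), -1)) = Mul(-84149, Pow(Add(-12684, 31), -1)) = Mul(-84149, Pow(-12653, -1)) = Mul(-84149, Rational(-1, 12653)) = Rational(84149, 12653)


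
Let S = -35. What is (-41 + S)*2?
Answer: -152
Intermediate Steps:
(-41 + S)*2 = (-41 - 35)*2 = -76*2 = -152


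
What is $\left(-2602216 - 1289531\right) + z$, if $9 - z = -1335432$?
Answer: $-2556306$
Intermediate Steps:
$z = 1335441$ ($z = 9 - -1335432 = 9 + 1335432 = 1335441$)
$\left(-2602216 - 1289531\right) + z = \left(-2602216 - 1289531\right) + 1335441 = -3891747 + 1335441 = -2556306$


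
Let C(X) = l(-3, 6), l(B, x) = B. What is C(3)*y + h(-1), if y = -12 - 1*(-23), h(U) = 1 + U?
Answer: -33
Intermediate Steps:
C(X) = -3
y = 11 (y = -12 + 23 = 11)
C(3)*y + h(-1) = -3*11 + (1 - 1) = -33 + 0 = -33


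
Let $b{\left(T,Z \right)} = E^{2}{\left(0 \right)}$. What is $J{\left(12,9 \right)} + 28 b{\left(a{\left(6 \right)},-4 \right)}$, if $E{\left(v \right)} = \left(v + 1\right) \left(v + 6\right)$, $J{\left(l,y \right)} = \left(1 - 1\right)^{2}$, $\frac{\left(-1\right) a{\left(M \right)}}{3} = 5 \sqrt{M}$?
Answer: $1008$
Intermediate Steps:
$a{\left(M \right)} = - 15 \sqrt{M}$ ($a{\left(M \right)} = - 3 \cdot 5 \sqrt{M} = - 15 \sqrt{M}$)
$J{\left(l,y \right)} = 0$ ($J{\left(l,y \right)} = 0^{2} = 0$)
$E{\left(v \right)} = \left(1 + v\right) \left(6 + v\right)$
$b{\left(T,Z \right)} = 36$ ($b{\left(T,Z \right)} = \left(6 + 0^{2} + 7 \cdot 0\right)^{2} = \left(6 + 0 + 0\right)^{2} = 6^{2} = 36$)
$J{\left(12,9 \right)} + 28 b{\left(a{\left(6 \right)},-4 \right)} = 0 + 28 \cdot 36 = 0 + 1008 = 1008$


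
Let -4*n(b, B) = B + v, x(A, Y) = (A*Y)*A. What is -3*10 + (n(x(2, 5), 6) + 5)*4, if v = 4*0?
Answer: -16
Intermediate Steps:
v = 0
x(A, Y) = Y*A**2
n(b, B) = -B/4 (n(b, B) = -(B + 0)/4 = -B/4)
-3*10 + (n(x(2, 5), 6) + 5)*4 = -3*10 + (-1/4*6 + 5)*4 = -30 + (-3/2 + 5)*4 = -30 + (7/2)*4 = -30 + 14 = -16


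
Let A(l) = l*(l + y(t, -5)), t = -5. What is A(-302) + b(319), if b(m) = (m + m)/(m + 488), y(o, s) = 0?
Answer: 73602266/807 ≈ 91205.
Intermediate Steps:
b(m) = 2*m/(488 + m) (b(m) = (2*m)/(488 + m) = 2*m/(488 + m))
A(l) = l² (A(l) = l*(l + 0) = l*l = l²)
A(-302) + b(319) = (-302)² + 2*319/(488 + 319) = 91204 + 2*319/807 = 91204 + 2*319*(1/807) = 91204 + 638/807 = 73602266/807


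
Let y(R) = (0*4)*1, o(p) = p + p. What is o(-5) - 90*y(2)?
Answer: -10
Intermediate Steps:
o(p) = 2*p
y(R) = 0 (y(R) = 0*1 = 0)
o(-5) - 90*y(2) = 2*(-5) - 90*0 = -10 + 0 = -10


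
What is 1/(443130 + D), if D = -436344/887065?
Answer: 887065/393084677106 ≈ 2.2567e-6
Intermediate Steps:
D = -436344/887065 (D = -436344*1/887065 = -436344/887065 ≈ -0.49190)
1/(443130 + D) = 1/(443130 - 436344/887065) = 1/(393084677106/887065) = 887065/393084677106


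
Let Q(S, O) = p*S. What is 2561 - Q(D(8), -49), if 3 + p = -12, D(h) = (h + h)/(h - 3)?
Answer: 2609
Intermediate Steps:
D(h) = 2*h/(-3 + h) (D(h) = (2*h)/(-3 + h) = 2*h/(-3 + h))
p = -15 (p = -3 - 12 = -15)
Q(S, O) = -15*S
2561 - Q(D(8), -49) = 2561 - (-15)*2*8/(-3 + 8) = 2561 - (-15)*2*8/5 = 2561 - (-15)*2*8*(1/5) = 2561 - (-15)*16/5 = 2561 - 1*(-48) = 2561 + 48 = 2609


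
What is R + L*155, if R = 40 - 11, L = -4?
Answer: -591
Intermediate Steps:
R = 29
R + L*155 = 29 - 4*155 = 29 - 620 = -591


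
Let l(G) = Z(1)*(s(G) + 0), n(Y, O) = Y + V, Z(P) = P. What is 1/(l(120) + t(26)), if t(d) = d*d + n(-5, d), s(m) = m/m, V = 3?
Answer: 1/675 ≈ 0.0014815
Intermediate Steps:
s(m) = 1
n(Y, O) = 3 + Y (n(Y, O) = Y + 3 = 3 + Y)
t(d) = -2 + d² (t(d) = d*d + (3 - 5) = d² - 2 = -2 + d²)
l(G) = 1 (l(G) = 1*(1 + 0) = 1*1 = 1)
1/(l(120) + t(26)) = 1/(1 + (-2 + 26²)) = 1/(1 + (-2 + 676)) = 1/(1 + 674) = 1/675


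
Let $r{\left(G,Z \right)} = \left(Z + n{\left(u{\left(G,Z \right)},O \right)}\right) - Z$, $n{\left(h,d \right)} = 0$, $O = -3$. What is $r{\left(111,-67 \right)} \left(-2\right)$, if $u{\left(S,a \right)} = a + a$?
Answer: $0$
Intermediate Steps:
$u{\left(S,a \right)} = 2 a$
$r{\left(G,Z \right)} = 0$ ($r{\left(G,Z \right)} = \left(Z + 0\right) - Z = Z - Z = 0$)
$r{\left(111,-67 \right)} \left(-2\right) = 0 \left(-2\right) = 0$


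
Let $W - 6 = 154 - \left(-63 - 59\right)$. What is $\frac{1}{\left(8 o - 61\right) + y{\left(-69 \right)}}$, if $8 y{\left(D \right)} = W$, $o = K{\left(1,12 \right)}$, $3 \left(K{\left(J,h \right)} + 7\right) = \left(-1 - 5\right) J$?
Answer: $- \frac{4}{391} \approx -0.01023$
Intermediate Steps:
$K{\left(J,h \right)} = -7 - 2 J$ ($K{\left(J,h \right)} = -7 + \frac{\left(-1 - 5\right) J}{3} = -7 + \frac{\left(-6\right) J}{3} = -7 - 2 J$)
$W = 282$ ($W = 6 + \left(154 - \left(-63 - 59\right)\right) = 6 + \left(154 - -122\right) = 6 + \left(154 + 122\right) = 6 + 276 = 282$)
$o = -9$ ($o = -7 - 2 = -9$)
$y{\left(D \right)} = \frac{141}{4}$ ($y{\left(D \right)} = \frac{1}{8} \cdot 282 = \frac{141}{4}$)
$\frac{1}{\left(8 o - 61\right) + y{\left(-69 \right)}} = \frac{1}{\left(8 \left(-9\right) - 61\right) + \frac{141}{4}} = \frac{1}{\left(-72 - 61\right) + \frac{141}{4}} = \frac{1}{-133 + \frac{141}{4}} = \frac{1}{- \frac{391}{4}} = - \frac{4}{391}$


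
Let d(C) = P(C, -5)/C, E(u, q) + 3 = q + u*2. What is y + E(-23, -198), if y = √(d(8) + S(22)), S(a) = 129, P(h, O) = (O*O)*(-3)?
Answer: -247 + √1914/4 ≈ -236.06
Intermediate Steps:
P(h, O) = -3*O² (P(h, O) = O²*(-3) = -3*O²)
E(u, q) = -3 + q + 2*u (E(u, q) = -3 + (q + u*2) = -3 + (q + 2*u) = -3 + q + 2*u)
d(C) = -75/C (d(C) = (-3*(-5)²)/C = (-3*25)/C = -75/C)
y = √1914/4 (y = √(-75/8 + 129) = √(957/8) = √1914/4 ≈ 10.937)
y + E(-23, -198) = √1914/4 + (-3 - 198 + 2*(-23)) = √1914/4 + (-3 - 198 - 46) = √1914/4 - 247 = -247 + √1914/4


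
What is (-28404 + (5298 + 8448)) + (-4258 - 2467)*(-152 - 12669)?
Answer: 86206567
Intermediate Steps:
(-28404 + (5298 + 8448)) + (-4258 - 2467)*(-152 - 12669) = (-28404 + 13746) - 6725*(-12821) = -14658 + 86221225 = 86206567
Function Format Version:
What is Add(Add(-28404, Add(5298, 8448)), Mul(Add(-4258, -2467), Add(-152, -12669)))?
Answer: 86206567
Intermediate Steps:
Add(Add(-28404, Add(5298, 8448)), Mul(Add(-4258, -2467), Add(-152, -12669))) = Add(Add(-28404, 13746), Mul(-6725, -12821)) = Add(-14658, 86221225) = 86206567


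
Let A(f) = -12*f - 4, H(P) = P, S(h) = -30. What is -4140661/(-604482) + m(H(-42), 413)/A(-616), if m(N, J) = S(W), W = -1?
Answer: 3821633626/558239127 ≈ 6.8459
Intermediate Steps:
A(f) = -4 - 12*f
m(N, J) = -30
-4140661/(-604482) + m(H(-42), 413)/A(-616) = -4140661/(-604482) - 30/(-4 - 12*(-616)) = -4140661*(-1/604482) - 30/(-4 + 7392) = 4140661/604482 - 30/7388 = 4140661/604482 - 30*1/7388 = 4140661/604482 - 15/3694 = 3821633626/558239127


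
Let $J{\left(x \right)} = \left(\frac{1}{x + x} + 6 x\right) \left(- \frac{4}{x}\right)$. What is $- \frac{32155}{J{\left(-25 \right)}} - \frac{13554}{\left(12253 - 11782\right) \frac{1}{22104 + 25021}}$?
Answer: $- \frac{3190931862125}{2355314} \approx -1.3548 \cdot 10^{6}$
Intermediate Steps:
$J{\left(x \right)} = - \frac{4 \left(\frac{1}{2 x} + 6 x\right)}{x}$ ($J{\left(x \right)} = \left(\frac{1}{2 x} + 6 x\right) \left(- \frac{4}{x}\right) = - \frac{4 \left(\frac{1}{2 x} + 6 x\right)}{x}$)
$- \frac{32155}{J{\left(-25 \right)}} - \frac{13554}{\left(12253 - 11782\right) \frac{1}{22104 + 25021}} = - \frac{32155}{-24 - \frac{2}{625}} - \frac{13554}{\left(12253 - 11782\right) \frac{1}{22104 + 25021}} = - \frac{32155}{-24 - \frac{2}{625}} - \frac{13554}{471 \cdot \frac{1}{47125}} = - \frac{32155}{- \frac{15002}{625}} - \frac{13554}{\frac{471}{47125}} = \left(-32155\right) \left(- \frac{625}{15002}\right) - \frac{212910750}{157} = \frac{20096875}{15002} - \frac{212910750}{157} = - \frac{3190931862125}{2355314}$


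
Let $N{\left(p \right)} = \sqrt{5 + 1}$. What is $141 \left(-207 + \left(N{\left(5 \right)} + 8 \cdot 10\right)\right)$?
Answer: $-17907 + 141 \sqrt{6} \approx -17562.0$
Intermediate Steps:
$N{\left(p \right)} = \sqrt{6}$
$141 \left(-207 + \left(N{\left(5 \right)} + 8 \cdot 10\right)\right) = 141 \left(-207 + \left(\sqrt{6} + 8 \cdot 10\right)\right) = 141 \left(-207 + \left(\sqrt{6} + 80\right)\right) = 141 \left(-207 + \left(80 + \sqrt{6}\right)\right) = 141 \left(-127 + \sqrt{6}\right) = -17907 + 141 \sqrt{6}$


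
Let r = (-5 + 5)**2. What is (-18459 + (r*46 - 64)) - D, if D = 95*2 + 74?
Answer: -18787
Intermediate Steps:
r = 0 (r = 0**2 = 0)
D = 264 (D = 190 + 74 = 264)
(-18459 + (r*46 - 64)) - D = (-18459 + (0*46 - 64)) - 1*264 = (-18459 + (0 - 64)) - 264 = (-18459 - 64) - 264 = -18523 - 264 = -18787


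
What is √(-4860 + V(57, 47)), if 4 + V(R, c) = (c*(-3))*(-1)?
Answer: I*√4723 ≈ 68.724*I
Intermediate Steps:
V(R, c) = -4 + 3*c (V(R, c) = -4 + (c*(-3))*(-1) = -4 - 3*c*(-1) = -4 + 3*c)
√(-4860 + V(57, 47)) = √(-4860 + (-4 + 3*47)) = √(-4860 + (-4 + 141)) = √(-4860 + 137) = √(-4723) = I*√4723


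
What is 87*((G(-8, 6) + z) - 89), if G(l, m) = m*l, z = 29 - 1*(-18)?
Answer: -7830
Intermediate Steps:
z = 47 (z = 29 + 18 = 47)
G(l, m) = l*m
87*((G(-8, 6) + z) - 89) = 87*((-8*6 + 47) - 89) = 87*((-48 + 47) - 89) = 87*(-1 - 89) = 87*(-90) = -7830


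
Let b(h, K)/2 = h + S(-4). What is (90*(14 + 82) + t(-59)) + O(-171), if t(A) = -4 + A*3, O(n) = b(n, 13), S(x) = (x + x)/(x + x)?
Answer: 8119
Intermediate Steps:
S(x) = 1 (S(x) = (2*x)/((2*x)) = (2*x)*(1/(2*x)) = 1)
b(h, K) = 2 + 2*h (b(h, K) = 2*(h + 1) = 2*(1 + h) = 2 + 2*h)
O(n) = 2 + 2*n
t(A) = -4 + 3*A
(90*(14 + 82) + t(-59)) + O(-171) = (90*(14 + 82) + (-4 + 3*(-59))) + (2 + 2*(-171)) = (90*96 + (-4 - 177)) + (2 - 342) = (8640 - 181) - 340 = 8459 - 340 = 8119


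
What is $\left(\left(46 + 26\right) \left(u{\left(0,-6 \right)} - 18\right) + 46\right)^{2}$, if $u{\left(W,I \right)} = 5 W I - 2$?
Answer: $1943236$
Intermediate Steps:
$u{\left(W,I \right)} = -2 + 5 I W$ ($u{\left(W,I \right)} = 5 I W - 2 = -2 + 5 I W$)
$\left(\left(46 + 26\right) \left(u{\left(0,-6 \right)} - 18\right) + 46\right)^{2} = \left(\left(46 + 26\right) \left(\left(-2 + 5 \left(-6\right) 0\right) - 18\right) + 46\right)^{2} = \left(72 \left(\left(-2 + 0\right) - 18\right) + 46\right)^{2} = \left(72 \left(-2 - 18\right) + 46\right)^{2} = \left(72 \left(-20\right) + 46\right)^{2} = \left(-1440 + 46\right)^{2} = \left(-1394\right)^{2} = 1943236$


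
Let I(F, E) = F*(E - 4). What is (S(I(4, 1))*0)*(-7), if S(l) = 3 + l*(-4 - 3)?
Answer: 0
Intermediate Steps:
I(F, E) = F*(-4 + E)
S(l) = 3 - 7*l (S(l) = 3 + l*(-7) = 3 - 7*l)
(S(I(4, 1))*0)*(-7) = ((3 - 28*(-4 + 1))*0)*(-7) = ((3 - 28*(-3))*0)*(-7) = ((3 - 7*(-12))*0)*(-7) = ((3 + 84)*0)*(-7) = (87*0)*(-7) = 0*(-7) = 0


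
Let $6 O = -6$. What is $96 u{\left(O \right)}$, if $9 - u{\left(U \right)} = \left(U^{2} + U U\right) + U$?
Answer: $768$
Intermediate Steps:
$O = -1$ ($O = \frac{1}{6} \left(-6\right) = -1$)
$u{\left(U \right)} = 9 - U - 2 U^{2}$ ($u{\left(U \right)} = 9 - \left(\left(U^{2} + U U\right) + U\right) = 9 - \left(\left(U^{2} + U^{2}\right) + U\right) = 9 - \left(2 U^{2} + U\right) = 9 - \left(U + 2 U^{2}\right) = 9 - U - 2 U^{2}$)
$96 u{\left(O \right)} = 96 \left(9 - -1 - 2 \left(-1\right)^{2}\right) = 96 \left(9 + 1 - 2\right) = 96 \cdot 8 = 768$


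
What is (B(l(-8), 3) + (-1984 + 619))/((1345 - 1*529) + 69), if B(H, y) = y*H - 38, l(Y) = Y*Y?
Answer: -1211/885 ≈ -1.3684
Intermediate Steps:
l(Y) = Y**2
B(H, y) = -38 + H*y (B(H, y) = H*y - 38 = -38 + H*y)
(B(l(-8), 3) + (-1984 + 619))/((1345 - 1*529) + 69) = ((-38 + (-8)**2*3) + (-1984 + 619))/((1345 - 1*529) + 69) = ((-38 + 64*3) - 1365)/((1345 - 529) + 69) = ((-38 + 192) - 1365)/(816 + 69) = (154 - 1365)/885 = -1211*1/885 = -1211/885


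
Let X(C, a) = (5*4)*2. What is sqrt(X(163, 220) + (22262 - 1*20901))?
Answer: sqrt(1401) ≈ 37.430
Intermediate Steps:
X(C, a) = 40 (X(C, a) = 20*2 = 40)
sqrt(X(163, 220) + (22262 - 1*20901)) = sqrt(40 + (22262 - 1*20901)) = sqrt(40 + (22262 - 20901)) = sqrt(40 + 1361) = sqrt(1401)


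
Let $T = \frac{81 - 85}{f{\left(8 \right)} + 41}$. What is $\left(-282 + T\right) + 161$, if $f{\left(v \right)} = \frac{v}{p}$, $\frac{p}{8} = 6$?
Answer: $- \frac{29911}{247} \approx -121.1$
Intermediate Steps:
$p = 48$ ($p = 8 \cdot 6 = 48$)
$f{\left(v \right)} = \frac{v}{48}$
$T = - \frac{24}{247}$ ($T = \frac{81 - 85}{\frac{1}{48} \cdot 8 + 41} = - \frac{4}{\frac{1}{6} + 41} = - \frac{4}{\frac{247}{6}} = \left(-4\right) \frac{6}{247} = - \frac{24}{247} \approx -0.097166$)
$\left(-282 + T\right) + 161 = \left(-282 - \frac{24}{247}\right) + 161 = - \frac{69678}{247} + 161 = - \frac{29911}{247}$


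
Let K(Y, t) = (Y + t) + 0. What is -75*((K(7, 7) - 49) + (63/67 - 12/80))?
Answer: 687615/268 ≈ 2565.7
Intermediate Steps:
K(Y, t) = Y + t
-75*((K(7, 7) - 49) + (63/67 - 12/80)) = -75*(((7 + 7) - 49) + (63/67 - 12/80)) = -75*((14 - 49) + (63*(1/67) - 12*1/80)) = -75*(-35 + (63/67 - 3/20)) = -75*(-35 + 1059/1340) = -75*(-45841/1340) = 687615/268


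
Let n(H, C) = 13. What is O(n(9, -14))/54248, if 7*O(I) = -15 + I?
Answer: -1/189868 ≈ -5.2668e-6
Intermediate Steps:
O(I) = -15/7 + I/7 (O(I) = (-15 + I)/7 = -15/7 + I/7)
O(n(9, -14))/54248 = (-15/7 + (⅐)*13)/54248 = (-15/7 + 13/7)*(1/54248) = -2/7*1/54248 = -1/189868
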